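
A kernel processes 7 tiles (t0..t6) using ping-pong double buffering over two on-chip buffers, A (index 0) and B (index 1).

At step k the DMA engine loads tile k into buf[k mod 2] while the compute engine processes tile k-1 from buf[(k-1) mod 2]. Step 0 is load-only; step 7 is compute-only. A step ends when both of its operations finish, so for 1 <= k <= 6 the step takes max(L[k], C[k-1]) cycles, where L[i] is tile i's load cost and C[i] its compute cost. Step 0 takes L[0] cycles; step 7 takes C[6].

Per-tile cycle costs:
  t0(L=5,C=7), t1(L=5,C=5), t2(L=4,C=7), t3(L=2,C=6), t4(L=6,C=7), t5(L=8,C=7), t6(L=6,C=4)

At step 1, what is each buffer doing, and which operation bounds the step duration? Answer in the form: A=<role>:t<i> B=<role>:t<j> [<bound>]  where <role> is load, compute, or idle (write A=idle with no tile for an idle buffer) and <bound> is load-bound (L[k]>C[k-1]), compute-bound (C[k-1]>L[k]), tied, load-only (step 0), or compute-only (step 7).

step 1: A=compute:t0 B=load:t1 [compute-bound]

step 0: L[0]=5 → dur=5, Σ=5 | A=load:t0 B=idle [load-only]
step 1: L[1]=5 C[0]=7 → dur=7, Σ=12 | A=compute:t0 B=load:t1 [compute-bound]
step 2: L[2]=4 C[1]=5 → dur=5, Σ=17 | A=load:t2 B=compute:t1 [compute-bound]
step 3: L[3]=2 C[2]=7 → dur=7, Σ=24 | A=compute:t2 B=load:t3 [compute-bound]
step 4: L[4]=6 C[3]=6 → dur=6, Σ=30 | A=load:t4 B=compute:t3 [tied]
step 5: L[5]=8 C[4]=7 → dur=8, Σ=38 | A=compute:t4 B=load:t5 [load-bound]
step 6: L[6]=6 C[5]=7 → dur=7, Σ=45 | A=load:t6 B=compute:t5 [compute-bound]
step 7: C[6]=4 → dur=4, Σ=49 | A=compute:t6 B=idle [compute-only]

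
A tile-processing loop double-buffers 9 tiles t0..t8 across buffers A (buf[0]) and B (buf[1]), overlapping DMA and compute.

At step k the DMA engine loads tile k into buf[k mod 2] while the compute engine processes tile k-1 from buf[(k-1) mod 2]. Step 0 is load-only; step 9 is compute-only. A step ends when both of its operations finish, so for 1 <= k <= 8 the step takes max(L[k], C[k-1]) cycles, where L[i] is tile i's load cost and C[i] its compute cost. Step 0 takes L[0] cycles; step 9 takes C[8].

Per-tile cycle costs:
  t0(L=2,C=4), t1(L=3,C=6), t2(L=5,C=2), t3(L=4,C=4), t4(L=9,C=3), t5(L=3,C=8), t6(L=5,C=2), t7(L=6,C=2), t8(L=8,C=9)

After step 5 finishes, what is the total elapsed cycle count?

step 0: L[0]=2 → dur=2, Σ=2 | A=load:t0 B=idle [load-only]
step 1: L[1]=3 C[0]=4 → dur=4, Σ=6 | A=compute:t0 B=load:t1 [compute-bound]
step 2: L[2]=5 C[1]=6 → dur=6, Σ=12 | A=load:t2 B=compute:t1 [compute-bound]
step 3: L[3]=4 C[2]=2 → dur=4, Σ=16 | A=compute:t2 B=load:t3 [load-bound]
step 4: L[4]=9 C[3]=4 → dur=9, Σ=25 | A=load:t4 B=compute:t3 [load-bound]
step 5: L[5]=3 C[4]=3 → dur=3, Σ=28 | A=compute:t4 B=load:t5 [tied]
step 6: L[6]=5 C[5]=8 → dur=8, Σ=36 | A=load:t6 B=compute:t5 [compute-bound]
step 7: L[7]=6 C[6]=2 → dur=6, Σ=42 | A=compute:t6 B=load:t7 [load-bound]
step 8: L[8]=8 C[7]=2 → dur=8, Σ=50 | A=load:t8 B=compute:t7 [load-bound]
step 9: C[8]=9 → dur=9, Σ=59 | A=compute:t8 B=idle [compute-only]

end_cycle[5] = 28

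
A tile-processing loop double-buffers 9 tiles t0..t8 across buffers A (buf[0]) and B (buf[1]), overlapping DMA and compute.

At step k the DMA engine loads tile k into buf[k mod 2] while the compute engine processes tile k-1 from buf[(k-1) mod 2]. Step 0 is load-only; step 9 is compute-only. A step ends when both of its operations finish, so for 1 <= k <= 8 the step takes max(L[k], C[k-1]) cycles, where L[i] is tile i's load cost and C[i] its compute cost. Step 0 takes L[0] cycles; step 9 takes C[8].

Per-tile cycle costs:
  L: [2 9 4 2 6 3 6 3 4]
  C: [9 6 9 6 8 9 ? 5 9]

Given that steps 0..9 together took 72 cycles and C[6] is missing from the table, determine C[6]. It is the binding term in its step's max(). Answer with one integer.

step 0 = dur = L[0]=2 = 2
step 1 = dur = max(L[1]=9, C[0]=9) = 9
step 2 = dur = max(L[2]=4, C[1]=6) = 6
step 3 = dur = max(L[3]=2, C[2]=9) = 9
step 4 = dur = max(L[4]=6, C[3]=6) = 6
step 5 = dur = max(L[5]=3, C[4]=8) = 8
step 6 = dur = max(L[6]=6, C[5]=9) = 9
step 7 = dur = max(L[7]=3, C[6]=?) = C[6]  (unknown; binding)
step 8 = dur = max(L[8]=4, C[7]=5) = 5
step 9 = dur = C[8]=9 = 9
sum of known step durations = 63
dur[7] = total - known = 72 - 63 = 9
C[6] is the binding max in step 7, so C[6] = dur[7] = 9

C[6] = 9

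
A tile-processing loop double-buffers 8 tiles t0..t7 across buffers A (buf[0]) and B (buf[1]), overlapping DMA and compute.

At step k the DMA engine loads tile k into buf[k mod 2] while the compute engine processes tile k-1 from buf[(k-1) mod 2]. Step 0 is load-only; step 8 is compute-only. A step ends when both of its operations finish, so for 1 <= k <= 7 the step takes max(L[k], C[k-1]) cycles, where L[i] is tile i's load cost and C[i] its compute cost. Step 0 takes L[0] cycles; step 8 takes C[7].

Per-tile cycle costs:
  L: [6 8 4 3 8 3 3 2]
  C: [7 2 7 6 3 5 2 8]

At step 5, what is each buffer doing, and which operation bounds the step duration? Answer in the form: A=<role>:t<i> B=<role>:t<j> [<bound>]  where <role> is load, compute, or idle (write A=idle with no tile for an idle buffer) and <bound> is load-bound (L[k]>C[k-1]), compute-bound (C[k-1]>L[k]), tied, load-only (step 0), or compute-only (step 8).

step 5: A=compute:t4 B=load:t5 [tied]

step 0: L[0]=6 → dur=6, Σ=6 | A=load:t0 B=idle [load-only]
step 1: L[1]=8 C[0]=7 → dur=8, Σ=14 | A=compute:t0 B=load:t1 [load-bound]
step 2: L[2]=4 C[1]=2 → dur=4, Σ=18 | A=load:t2 B=compute:t1 [load-bound]
step 3: L[3]=3 C[2]=7 → dur=7, Σ=25 | A=compute:t2 B=load:t3 [compute-bound]
step 4: L[4]=8 C[3]=6 → dur=8, Σ=33 | A=load:t4 B=compute:t3 [load-bound]
step 5: L[5]=3 C[4]=3 → dur=3, Σ=36 | A=compute:t4 B=load:t5 [tied]
step 6: L[6]=3 C[5]=5 → dur=5, Σ=41 | A=load:t6 B=compute:t5 [compute-bound]
step 7: L[7]=2 C[6]=2 → dur=2, Σ=43 | A=compute:t6 B=load:t7 [tied]
step 8: C[7]=8 → dur=8, Σ=51 | A=idle B=compute:t7 [compute-only]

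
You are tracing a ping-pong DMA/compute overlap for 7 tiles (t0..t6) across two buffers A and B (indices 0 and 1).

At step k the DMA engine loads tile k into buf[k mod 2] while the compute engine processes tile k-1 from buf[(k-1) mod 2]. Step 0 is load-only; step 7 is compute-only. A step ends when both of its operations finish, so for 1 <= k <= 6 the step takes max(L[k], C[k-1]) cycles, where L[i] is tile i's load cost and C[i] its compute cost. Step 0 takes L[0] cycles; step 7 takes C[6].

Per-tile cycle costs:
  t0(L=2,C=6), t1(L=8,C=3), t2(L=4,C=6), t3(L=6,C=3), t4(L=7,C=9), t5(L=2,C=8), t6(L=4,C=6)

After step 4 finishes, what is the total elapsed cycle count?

step 0: L[0]=2 → dur=2, Σ=2 | A=load:t0 B=idle [load-only]
step 1: L[1]=8 C[0]=6 → dur=8, Σ=10 | A=compute:t0 B=load:t1 [load-bound]
step 2: L[2]=4 C[1]=3 → dur=4, Σ=14 | A=load:t2 B=compute:t1 [load-bound]
step 3: L[3]=6 C[2]=6 → dur=6, Σ=20 | A=compute:t2 B=load:t3 [tied]
step 4: L[4]=7 C[3]=3 → dur=7, Σ=27 | A=load:t4 B=compute:t3 [load-bound]
step 5: L[5]=2 C[4]=9 → dur=9, Σ=36 | A=compute:t4 B=load:t5 [compute-bound]
step 6: L[6]=4 C[5]=8 → dur=8, Σ=44 | A=load:t6 B=compute:t5 [compute-bound]
step 7: C[6]=6 → dur=6, Σ=50 | A=compute:t6 B=idle [compute-only]

end_cycle[4] = 27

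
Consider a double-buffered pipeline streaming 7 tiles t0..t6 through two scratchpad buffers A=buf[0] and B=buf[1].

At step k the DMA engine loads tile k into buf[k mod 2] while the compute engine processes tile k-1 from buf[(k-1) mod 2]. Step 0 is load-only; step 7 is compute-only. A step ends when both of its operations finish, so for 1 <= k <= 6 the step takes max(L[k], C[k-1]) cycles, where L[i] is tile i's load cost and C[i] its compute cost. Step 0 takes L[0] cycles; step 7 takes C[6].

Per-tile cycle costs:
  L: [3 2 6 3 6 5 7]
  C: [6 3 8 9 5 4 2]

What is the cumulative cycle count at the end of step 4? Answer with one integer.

end_cycle[4] = 32

  0. 3=3c; end=3; A:t0 B:-
  1. max(2,6)=6c; end=9; A:t0 B:t1
  2. max(6,3)=6c; end=15; A:t2 B:t1
  3. max(3,8)=8c; end=23; A:t2 B:t3
  4. max(6,9)=9c; end=32; A:t4 B:t3
  5. max(5,5)=5c; end=37; A:t4 B:t5
  6. max(7,4)=7c; end=44; A:t6 B:t5
  7. 2=2c; end=46; A:t6 B:t5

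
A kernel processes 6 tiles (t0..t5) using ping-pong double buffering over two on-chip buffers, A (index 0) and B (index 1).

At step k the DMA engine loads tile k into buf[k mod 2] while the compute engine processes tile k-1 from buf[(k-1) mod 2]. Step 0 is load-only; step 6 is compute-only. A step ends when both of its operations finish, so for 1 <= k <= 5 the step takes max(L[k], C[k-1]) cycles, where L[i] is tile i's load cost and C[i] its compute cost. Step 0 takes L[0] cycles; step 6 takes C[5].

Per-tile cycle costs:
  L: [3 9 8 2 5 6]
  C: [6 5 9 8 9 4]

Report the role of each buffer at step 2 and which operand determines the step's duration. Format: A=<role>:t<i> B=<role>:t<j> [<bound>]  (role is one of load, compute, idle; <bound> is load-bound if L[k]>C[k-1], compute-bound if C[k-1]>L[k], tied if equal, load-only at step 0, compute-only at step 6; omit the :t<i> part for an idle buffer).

step 2: A=load:t2 B=compute:t1 [load-bound]

[0] DMA t0→A (3c) ∥ CU idle ⇒ 3c, clock 3
[1] DMA t1→B (9c) ∥ CU A:t0 (6c) ⇒ 9c, clock 12
[2] DMA t2→A (8c) ∥ CU B:t1 (5c) ⇒ 8c, clock 20
[3] DMA t3→B (2c) ∥ CU A:t2 (9c) ⇒ 9c, clock 29
[4] DMA t4→A (5c) ∥ CU B:t3 (8c) ⇒ 8c, clock 37
[5] DMA t5→B (6c) ∥ CU A:t4 (9c) ⇒ 9c, clock 46
[6] DMA idle ∥ CU B:t5 (4c) ⇒ 4c, clock 50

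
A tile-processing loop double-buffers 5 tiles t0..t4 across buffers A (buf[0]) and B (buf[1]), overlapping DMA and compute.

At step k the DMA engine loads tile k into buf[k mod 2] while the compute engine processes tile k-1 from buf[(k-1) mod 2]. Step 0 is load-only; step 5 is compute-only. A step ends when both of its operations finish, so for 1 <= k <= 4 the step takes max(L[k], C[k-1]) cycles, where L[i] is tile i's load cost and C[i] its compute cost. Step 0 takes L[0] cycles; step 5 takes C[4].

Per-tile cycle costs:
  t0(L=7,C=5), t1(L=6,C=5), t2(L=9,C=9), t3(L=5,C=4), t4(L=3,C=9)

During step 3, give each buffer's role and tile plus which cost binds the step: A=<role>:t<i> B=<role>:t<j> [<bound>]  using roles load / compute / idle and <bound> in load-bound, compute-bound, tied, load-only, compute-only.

step 3: A=compute:t2 B=load:t3 [compute-bound]

  0. 7=7c; end=7; A:t0 B:-
  1. max(6,5)=6c; end=13; A:t0 B:t1
  2. max(9,5)=9c; end=22; A:t2 B:t1
  3. max(5,9)=9c; end=31; A:t2 B:t3
  4. max(3,4)=4c; end=35; A:t4 B:t3
  5. 9=9c; end=44; A:t4 B:t3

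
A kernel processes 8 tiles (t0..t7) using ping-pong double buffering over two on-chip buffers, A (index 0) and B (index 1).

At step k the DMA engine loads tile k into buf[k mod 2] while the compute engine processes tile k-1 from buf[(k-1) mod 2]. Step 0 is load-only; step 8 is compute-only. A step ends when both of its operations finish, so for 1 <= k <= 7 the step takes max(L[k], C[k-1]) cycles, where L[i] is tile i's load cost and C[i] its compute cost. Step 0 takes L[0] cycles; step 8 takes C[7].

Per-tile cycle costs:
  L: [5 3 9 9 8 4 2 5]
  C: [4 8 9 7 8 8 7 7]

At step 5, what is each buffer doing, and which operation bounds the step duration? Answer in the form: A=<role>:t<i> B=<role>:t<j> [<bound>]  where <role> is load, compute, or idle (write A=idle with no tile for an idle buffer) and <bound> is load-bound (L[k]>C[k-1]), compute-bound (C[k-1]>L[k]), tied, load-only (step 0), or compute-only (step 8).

step 0: L[0]=5 → dur=5, Σ=5 | A=load:t0 B=idle [load-only]
step 1: L[1]=3 C[0]=4 → dur=4, Σ=9 | A=compute:t0 B=load:t1 [compute-bound]
step 2: L[2]=9 C[1]=8 → dur=9, Σ=18 | A=load:t2 B=compute:t1 [load-bound]
step 3: L[3]=9 C[2]=9 → dur=9, Σ=27 | A=compute:t2 B=load:t3 [tied]
step 4: L[4]=8 C[3]=7 → dur=8, Σ=35 | A=load:t4 B=compute:t3 [load-bound]
step 5: L[5]=4 C[4]=8 → dur=8, Σ=43 | A=compute:t4 B=load:t5 [compute-bound]
step 6: L[6]=2 C[5]=8 → dur=8, Σ=51 | A=load:t6 B=compute:t5 [compute-bound]
step 7: L[7]=5 C[6]=7 → dur=7, Σ=58 | A=compute:t6 B=load:t7 [compute-bound]
step 8: C[7]=7 → dur=7, Σ=65 | A=idle B=compute:t7 [compute-only]

step 5: A=compute:t4 B=load:t5 [compute-bound]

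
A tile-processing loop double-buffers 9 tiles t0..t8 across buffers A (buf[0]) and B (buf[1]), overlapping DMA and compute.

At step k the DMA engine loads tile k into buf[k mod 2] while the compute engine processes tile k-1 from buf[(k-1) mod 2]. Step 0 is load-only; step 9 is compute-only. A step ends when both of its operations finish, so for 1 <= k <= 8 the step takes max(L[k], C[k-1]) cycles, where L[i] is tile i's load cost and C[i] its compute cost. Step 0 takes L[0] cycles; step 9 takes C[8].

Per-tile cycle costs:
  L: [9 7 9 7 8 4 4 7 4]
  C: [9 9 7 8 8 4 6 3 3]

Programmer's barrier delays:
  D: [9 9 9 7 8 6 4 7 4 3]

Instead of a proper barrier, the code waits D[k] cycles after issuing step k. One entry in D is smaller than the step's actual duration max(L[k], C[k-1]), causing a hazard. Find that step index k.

hazard at step 5

step 0: need L[0]=9 = 9; D[0]=9 ok
step 1: need max(L[1]=7,C[0]=9) = 9; D[1]=9 ok
step 2: need max(L[2]=9,C[1]=9) = 9; D[2]=9 ok
step 3: need max(L[3]=7,C[2]=7) = 7; D[3]=7 ok
step 4: need max(L[4]=8,C[3]=8) = 8; D[4]=8 ok
step 5: need max(L[5]=4,C[4]=8) = 8; D[5]=6 SHORT
step 6: need max(L[6]=4,C[5]=4) = 4; D[6]=4 ok
step 7: need max(L[7]=7,C[6]=6) = 7; D[7]=7 ok
step 8: need max(L[8]=4,C[7]=3) = 4; D[8]=4 ok
step 9: need C[8]=3 = 3; D[9]=3 ok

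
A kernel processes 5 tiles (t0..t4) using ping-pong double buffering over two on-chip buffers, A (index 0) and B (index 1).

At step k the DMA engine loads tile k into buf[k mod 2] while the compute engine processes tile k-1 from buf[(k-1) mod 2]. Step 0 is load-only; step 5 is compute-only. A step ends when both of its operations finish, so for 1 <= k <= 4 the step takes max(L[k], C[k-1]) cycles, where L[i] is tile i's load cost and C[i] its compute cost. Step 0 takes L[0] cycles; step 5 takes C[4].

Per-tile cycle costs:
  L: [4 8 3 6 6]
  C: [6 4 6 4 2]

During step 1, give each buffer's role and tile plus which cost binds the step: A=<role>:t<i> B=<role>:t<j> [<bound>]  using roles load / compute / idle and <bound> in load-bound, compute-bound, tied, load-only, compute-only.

[0] DMA t0→A (4c) ∥ CU idle ⇒ 4c, clock 4
[1] DMA t1→B (8c) ∥ CU A:t0 (6c) ⇒ 8c, clock 12
[2] DMA t2→A (3c) ∥ CU B:t1 (4c) ⇒ 4c, clock 16
[3] DMA t3→B (6c) ∥ CU A:t2 (6c) ⇒ 6c, clock 22
[4] DMA t4→A (6c) ∥ CU B:t3 (4c) ⇒ 6c, clock 28
[5] DMA idle ∥ CU A:t4 (2c) ⇒ 2c, clock 30

step 1: A=compute:t0 B=load:t1 [load-bound]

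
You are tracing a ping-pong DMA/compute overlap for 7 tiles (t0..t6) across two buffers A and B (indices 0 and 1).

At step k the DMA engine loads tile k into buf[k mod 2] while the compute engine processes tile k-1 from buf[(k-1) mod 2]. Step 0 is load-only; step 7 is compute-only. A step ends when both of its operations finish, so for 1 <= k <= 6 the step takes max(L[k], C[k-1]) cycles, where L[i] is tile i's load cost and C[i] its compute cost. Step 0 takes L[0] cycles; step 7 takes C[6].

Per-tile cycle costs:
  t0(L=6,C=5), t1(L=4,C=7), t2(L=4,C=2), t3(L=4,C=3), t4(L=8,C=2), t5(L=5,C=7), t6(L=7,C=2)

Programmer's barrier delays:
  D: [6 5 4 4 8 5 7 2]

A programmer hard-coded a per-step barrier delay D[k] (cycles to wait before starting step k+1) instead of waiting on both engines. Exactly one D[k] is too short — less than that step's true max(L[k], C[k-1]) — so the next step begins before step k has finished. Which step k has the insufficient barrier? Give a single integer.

k=0 barrier L[0]=6→6c, D[0]=6 ok
k=1 barrier max(L[1]=4,C[0]=5)→5c, D[1]=5 ok
k=2 barrier max(L[2]=4,C[1]=7)→7c, D[2]=4 SHORT
k=3 barrier max(L[3]=4,C[2]=2)→4c, D[3]=4 ok
k=4 barrier max(L[4]=8,C[3]=3)→8c, D[4]=8 ok
k=5 barrier max(L[5]=5,C[4]=2)→5c, D[5]=5 ok
k=6 barrier max(L[6]=7,C[5]=7)→7c, D[6]=7 ok
k=7 barrier C[6]=2→2c, D[7]=2 ok

hazard at step 2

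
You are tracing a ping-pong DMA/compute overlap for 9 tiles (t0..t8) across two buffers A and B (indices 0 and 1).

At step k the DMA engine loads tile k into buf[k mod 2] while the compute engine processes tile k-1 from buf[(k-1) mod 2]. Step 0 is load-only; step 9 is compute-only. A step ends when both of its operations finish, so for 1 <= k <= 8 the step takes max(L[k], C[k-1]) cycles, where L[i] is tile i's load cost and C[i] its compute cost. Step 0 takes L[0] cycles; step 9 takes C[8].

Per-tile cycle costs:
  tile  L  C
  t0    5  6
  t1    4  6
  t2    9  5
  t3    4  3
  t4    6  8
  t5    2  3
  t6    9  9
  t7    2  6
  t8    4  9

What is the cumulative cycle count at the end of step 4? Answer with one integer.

step 0: L[0]=5 → dur=5, Σ=5 | A=load:t0 B=idle [load-only]
step 1: L[1]=4 C[0]=6 → dur=6, Σ=11 | A=compute:t0 B=load:t1 [compute-bound]
step 2: L[2]=9 C[1]=6 → dur=9, Σ=20 | A=load:t2 B=compute:t1 [load-bound]
step 3: L[3]=4 C[2]=5 → dur=5, Σ=25 | A=compute:t2 B=load:t3 [compute-bound]
step 4: L[4]=6 C[3]=3 → dur=6, Σ=31 | A=load:t4 B=compute:t3 [load-bound]
step 5: L[5]=2 C[4]=8 → dur=8, Σ=39 | A=compute:t4 B=load:t5 [compute-bound]
step 6: L[6]=9 C[5]=3 → dur=9, Σ=48 | A=load:t6 B=compute:t5 [load-bound]
step 7: L[7]=2 C[6]=9 → dur=9, Σ=57 | A=compute:t6 B=load:t7 [compute-bound]
step 8: L[8]=4 C[7]=6 → dur=6, Σ=63 | A=load:t8 B=compute:t7 [compute-bound]
step 9: C[8]=9 → dur=9, Σ=72 | A=compute:t8 B=idle [compute-only]

end_cycle[4] = 31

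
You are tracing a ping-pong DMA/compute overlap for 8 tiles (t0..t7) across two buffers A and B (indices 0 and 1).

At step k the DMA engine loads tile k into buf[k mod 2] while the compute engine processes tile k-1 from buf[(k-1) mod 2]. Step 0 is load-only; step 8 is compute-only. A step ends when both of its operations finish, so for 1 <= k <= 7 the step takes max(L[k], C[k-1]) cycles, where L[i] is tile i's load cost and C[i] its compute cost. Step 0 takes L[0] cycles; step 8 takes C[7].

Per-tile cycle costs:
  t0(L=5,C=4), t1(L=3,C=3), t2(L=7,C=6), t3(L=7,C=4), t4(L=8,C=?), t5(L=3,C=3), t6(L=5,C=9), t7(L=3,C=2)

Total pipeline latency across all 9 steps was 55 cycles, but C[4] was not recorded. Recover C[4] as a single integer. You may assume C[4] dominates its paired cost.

step 0: dur = L[0]=5 = 5
step 1: dur = max(L[1]=3, C[0]=4) = 4
step 2: dur = max(L[2]=7, C[1]=3) = 7
step 3: dur = max(L[3]=7, C[2]=6) = 7
step 4: dur = max(L[4]=8, C[3]=4) = 8
step 5: dur = max(L[5]=3, C[4]=?) = C[4]  (unknown; binding)
step 6: dur = max(L[6]=5, C[5]=3) = 5
step 7: dur = max(L[7]=3, C[6]=9) = 9
step 8: dur = C[7]=2 = 2
sum of known step durations = 47
dur[5] = total - known = 55 - 47 = 8
C[4] is the binding max in step 5, so C[4] = dur[5] = 8

C[4] = 8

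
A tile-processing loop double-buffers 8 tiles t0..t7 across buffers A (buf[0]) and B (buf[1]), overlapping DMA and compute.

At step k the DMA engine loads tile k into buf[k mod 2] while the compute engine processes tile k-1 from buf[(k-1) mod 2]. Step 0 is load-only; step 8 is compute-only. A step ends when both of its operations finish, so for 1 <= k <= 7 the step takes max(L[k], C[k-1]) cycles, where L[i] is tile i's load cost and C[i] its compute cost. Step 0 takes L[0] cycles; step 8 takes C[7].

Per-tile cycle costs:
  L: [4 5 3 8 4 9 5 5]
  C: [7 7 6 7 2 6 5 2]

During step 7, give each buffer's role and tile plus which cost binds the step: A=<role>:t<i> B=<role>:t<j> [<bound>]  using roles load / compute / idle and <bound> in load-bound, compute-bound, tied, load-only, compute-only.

[0] DMA t0→A (4c) ∥ CU idle ⇒ 4c, clock 4
[1] DMA t1→B (5c) ∥ CU A:t0 (7c) ⇒ 7c, clock 11
[2] DMA t2→A (3c) ∥ CU B:t1 (7c) ⇒ 7c, clock 18
[3] DMA t3→B (8c) ∥ CU A:t2 (6c) ⇒ 8c, clock 26
[4] DMA t4→A (4c) ∥ CU B:t3 (7c) ⇒ 7c, clock 33
[5] DMA t5→B (9c) ∥ CU A:t4 (2c) ⇒ 9c, clock 42
[6] DMA t6→A (5c) ∥ CU B:t5 (6c) ⇒ 6c, clock 48
[7] DMA t7→B (5c) ∥ CU A:t6 (5c) ⇒ 5c, clock 53
[8] DMA idle ∥ CU B:t7 (2c) ⇒ 2c, clock 55

step 7: A=compute:t6 B=load:t7 [tied]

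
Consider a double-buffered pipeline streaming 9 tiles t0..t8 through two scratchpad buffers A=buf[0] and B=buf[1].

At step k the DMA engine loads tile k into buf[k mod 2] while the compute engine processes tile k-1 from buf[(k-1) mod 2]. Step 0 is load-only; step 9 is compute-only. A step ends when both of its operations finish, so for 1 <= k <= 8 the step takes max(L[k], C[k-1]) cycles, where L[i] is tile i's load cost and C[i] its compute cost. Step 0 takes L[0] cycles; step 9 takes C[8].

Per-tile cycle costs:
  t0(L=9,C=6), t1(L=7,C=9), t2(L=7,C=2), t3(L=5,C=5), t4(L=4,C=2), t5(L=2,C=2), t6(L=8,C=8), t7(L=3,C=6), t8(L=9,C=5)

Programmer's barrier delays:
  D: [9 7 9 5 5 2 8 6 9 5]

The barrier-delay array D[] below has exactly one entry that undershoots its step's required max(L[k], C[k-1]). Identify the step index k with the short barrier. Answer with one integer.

hazard at step 7

k=0 barrier L[0]=9→9c, D[0]=9 ok
k=1 barrier max(L[1]=7,C[0]=6)→7c, D[1]=7 ok
k=2 barrier max(L[2]=7,C[1]=9)→9c, D[2]=9 ok
k=3 barrier max(L[3]=5,C[2]=2)→5c, D[3]=5 ok
k=4 barrier max(L[4]=4,C[3]=5)→5c, D[4]=5 ok
k=5 barrier max(L[5]=2,C[4]=2)→2c, D[5]=2 ok
k=6 barrier max(L[6]=8,C[5]=2)→8c, D[6]=8 ok
k=7 barrier max(L[7]=3,C[6]=8)→8c, D[7]=6 SHORT
k=8 barrier max(L[8]=9,C[7]=6)→9c, D[8]=9 ok
k=9 barrier C[8]=5→5c, D[9]=5 ok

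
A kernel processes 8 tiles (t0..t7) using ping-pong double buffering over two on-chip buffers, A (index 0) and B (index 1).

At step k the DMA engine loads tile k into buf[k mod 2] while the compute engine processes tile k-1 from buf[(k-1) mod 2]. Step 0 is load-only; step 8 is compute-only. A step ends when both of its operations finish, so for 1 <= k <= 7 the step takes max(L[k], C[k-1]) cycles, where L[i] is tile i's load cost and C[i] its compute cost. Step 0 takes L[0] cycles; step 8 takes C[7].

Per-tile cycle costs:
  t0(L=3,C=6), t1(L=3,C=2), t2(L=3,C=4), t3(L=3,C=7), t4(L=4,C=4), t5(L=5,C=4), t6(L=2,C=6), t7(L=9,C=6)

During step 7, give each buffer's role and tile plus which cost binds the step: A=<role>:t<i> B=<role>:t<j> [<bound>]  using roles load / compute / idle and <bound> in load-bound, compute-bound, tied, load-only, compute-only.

step 7: A=compute:t6 B=load:t7 [load-bound]

[0] DMA t0→A (3c) ∥ CU idle ⇒ 3c, clock 3
[1] DMA t1→B (3c) ∥ CU A:t0 (6c) ⇒ 6c, clock 9
[2] DMA t2→A (3c) ∥ CU B:t1 (2c) ⇒ 3c, clock 12
[3] DMA t3→B (3c) ∥ CU A:t2 (4c) ⇒ 4c, clock 16
[4] DMA t4→A (4c) ∥ CU B:t3 (7c) ⇒ 7c, clock 23
[5] DMA t5→B (5c) ∥ CU A:t4 (4c) ⇒ 5c, clock 28
[6] DMA t6→A (2c) ∥ CU B:t5 (4c) ⇒ 4c, clock 32
[7] DMA t7→B (9c) ∥ CU A:t6 (6c) ⇒ 9c, clock 41
[8] DMA idle ∥ CU B:t7 (6c) ⇒ 6c, clock 47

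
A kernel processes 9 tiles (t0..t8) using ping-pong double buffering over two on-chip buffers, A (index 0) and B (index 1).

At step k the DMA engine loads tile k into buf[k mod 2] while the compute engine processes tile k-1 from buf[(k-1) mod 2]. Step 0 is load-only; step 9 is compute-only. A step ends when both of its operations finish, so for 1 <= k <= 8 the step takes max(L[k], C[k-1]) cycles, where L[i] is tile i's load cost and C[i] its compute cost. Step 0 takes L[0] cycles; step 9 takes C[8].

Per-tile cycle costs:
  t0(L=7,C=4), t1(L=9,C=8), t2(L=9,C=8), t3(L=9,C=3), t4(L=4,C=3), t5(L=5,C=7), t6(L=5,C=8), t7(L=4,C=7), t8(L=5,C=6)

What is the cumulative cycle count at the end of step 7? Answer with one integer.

end_cycle[7] = 58

[0] DMA t0→A (7c) ∥ CU idle ⇒ 7c, clock 7
[1] DMA t1→B (9c) ∥ CU A:t0 (4c) ⇒ 9c, clock 16
[2] DMA t2→A (9c) ∥ CU B:t1 (8c) ⇒ 9c, clock 25
[3] DMA t3→B (9c) ∥ CU A:t2 (8c) ⇒ 9c, clock 34
[4] DMA t4→A (4c) ∥ CU B:t3 (3c) ⇒ 4c, clock 38
[5] DMA t5→B (5c) ∥ CU A:t4 (3c) ⇒ 5c, clock 43
[6] DMA t6→A (5c) ∥ CU B:t5 (7c) ⇒ 7c, clock 50
[7] DMA t7→B (4c) ∥ CU A:t6 (8c) ⇒ 8c, clock 58
[8] DMA t8→A (5c) ∥ CU B:t7 (7c) ⇒ 7c, clock 65
[9] DMA idle ∥ CU A:t8 (6c) ⇒ 6c, clock 71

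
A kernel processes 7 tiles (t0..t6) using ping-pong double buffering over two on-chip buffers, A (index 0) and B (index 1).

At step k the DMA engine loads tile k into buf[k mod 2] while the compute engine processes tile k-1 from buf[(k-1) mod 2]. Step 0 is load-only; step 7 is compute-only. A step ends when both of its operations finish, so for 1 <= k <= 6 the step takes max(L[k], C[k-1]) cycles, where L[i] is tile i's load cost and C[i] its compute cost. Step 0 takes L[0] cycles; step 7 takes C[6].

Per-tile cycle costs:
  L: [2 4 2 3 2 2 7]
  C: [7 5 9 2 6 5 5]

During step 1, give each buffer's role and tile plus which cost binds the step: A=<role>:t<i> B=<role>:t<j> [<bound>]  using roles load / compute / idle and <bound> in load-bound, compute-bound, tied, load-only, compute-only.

step 1: A=compute:t0 B=load:t1 [compute-bound]

k=0 load=t0/2c comp=- wait=2 total=2
k=1 load=t1/4c comp=t0/7c wait=7 total=9
k=2 load=t2/2c comp=t1/5c wait=5 total=14
k=3 load=t3/3c comp=t2/9c wait=9 total=23
k=4 load=t4/2c comp=t3/2c wait=2 total=25
k=5 load=t5/2c comp=t4/6c wait=6 total=31
k=6 load=t6/7c comp=t5/5c wait=7 total=38
k=7 load=- comp=t6/5c wait=5 total=43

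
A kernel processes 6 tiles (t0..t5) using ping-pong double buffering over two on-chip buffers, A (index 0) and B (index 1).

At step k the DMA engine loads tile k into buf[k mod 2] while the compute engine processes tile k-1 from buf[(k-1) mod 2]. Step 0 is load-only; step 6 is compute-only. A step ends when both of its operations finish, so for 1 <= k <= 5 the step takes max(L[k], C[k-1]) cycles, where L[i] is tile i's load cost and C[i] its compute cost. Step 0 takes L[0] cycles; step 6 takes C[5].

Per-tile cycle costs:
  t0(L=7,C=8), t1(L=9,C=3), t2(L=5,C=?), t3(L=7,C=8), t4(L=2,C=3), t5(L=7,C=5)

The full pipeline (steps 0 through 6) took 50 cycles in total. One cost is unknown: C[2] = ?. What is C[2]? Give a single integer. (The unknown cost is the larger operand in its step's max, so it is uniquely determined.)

step 0 | dur = L[0]=7 = 7
step 1 | dur = max(L[1]=9, C[0]=8) = 9
step 2 | dur = max(L[2]=5, C[1]=3) = 5
step 3 | dur = max(L[3]=7, C[2]=?) = C[2]  (unknown; binding)
step 4 | dur = max(L[4]=2, C[3]=8) = 8
step 5 | dur = max(L[5]=7, C[4]=3) = 7
step 6 | dur = C[5]=5 = 5
sum of known step durations = 41
dur[3] = total - known = 50 - 41 = 9
C[2] is the binding max in step 3, so C[2] = dur[3] = 9

C[2] = 9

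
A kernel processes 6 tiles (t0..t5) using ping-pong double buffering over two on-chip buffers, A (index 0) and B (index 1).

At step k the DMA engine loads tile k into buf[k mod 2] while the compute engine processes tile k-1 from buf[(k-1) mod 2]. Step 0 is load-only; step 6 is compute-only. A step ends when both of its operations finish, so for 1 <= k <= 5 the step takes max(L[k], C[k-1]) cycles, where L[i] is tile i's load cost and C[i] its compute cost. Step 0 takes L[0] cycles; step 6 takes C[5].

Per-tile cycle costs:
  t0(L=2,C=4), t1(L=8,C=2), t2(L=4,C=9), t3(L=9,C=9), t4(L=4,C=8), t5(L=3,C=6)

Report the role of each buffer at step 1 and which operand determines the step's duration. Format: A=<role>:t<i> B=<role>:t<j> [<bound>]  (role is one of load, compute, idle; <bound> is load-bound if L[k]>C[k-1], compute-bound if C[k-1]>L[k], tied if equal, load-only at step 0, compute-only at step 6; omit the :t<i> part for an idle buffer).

step 1: A=compute:t0 B=load:t1 [load-bound]

[0] DMA t0→A (2c) ∥ CU idle ⇒ 2c, clock 2
[1] DMA t1→B (8c) ∥ CU A:t0 (4c) ⇒ 8c, clock 10
[2] DMA t2→A (4c) ∥ CU B:t1 (2c) ⇒ 4c, clock 14
[3] DMA t3→B (9c) ∥ CU A:t2 (9c) ⇒ 9c, clock 23
[4] DMA t4→A (4c) ∥ CU B:t3 (9c) ⇒ 9c, clock 32
[5] DMA t5→B (3c) ∥ CU A:t4 (8c) ⇒ 8c, clock 40
[6] DMA idle ∥ CU B:t5 (6c) ⇒ 6c, clock 46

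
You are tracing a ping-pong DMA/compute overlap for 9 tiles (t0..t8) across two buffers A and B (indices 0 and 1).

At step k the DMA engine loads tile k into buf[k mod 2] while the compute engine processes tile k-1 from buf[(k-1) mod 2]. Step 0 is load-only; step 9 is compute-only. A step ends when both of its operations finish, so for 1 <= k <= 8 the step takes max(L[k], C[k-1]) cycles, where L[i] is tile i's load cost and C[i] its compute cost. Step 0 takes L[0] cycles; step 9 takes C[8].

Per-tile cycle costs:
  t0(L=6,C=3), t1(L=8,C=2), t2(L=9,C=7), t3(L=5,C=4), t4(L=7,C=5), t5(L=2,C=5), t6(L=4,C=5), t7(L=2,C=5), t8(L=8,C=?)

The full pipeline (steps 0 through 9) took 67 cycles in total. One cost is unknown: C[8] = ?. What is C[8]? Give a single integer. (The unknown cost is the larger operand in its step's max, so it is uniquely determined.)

step 0: dur = L[0]=6 = 6
step 1: dur = max(L[1]=8, C[0]=3) = 8
step 2: dur = max(L[2]=9, C[1]=2) = 9
step 3: dur = max(L[3]=5, C[2]=7) = 7
step 4: dur = max(L[4]=7, C[3]=4) = 7
step 5: dur = max(L[5]=2, C[4]=5) = 5
step 6: dur = max(L[6]=4, C[5]=5) = 5
step 7: dur = max(L[7]=2, C[6]=5) = 5
step 8: dur = max(L[8]=8, C[7]=5) = 8
step 9: dur = C[8]=? = C[8]  (unknown; binding)
sum of known step durations = 60
dur[9] = total - known = 67 - 60 = 7
C[8] is the binding max in step 9, so C[8] = dur[9] = 7

C[8] = 7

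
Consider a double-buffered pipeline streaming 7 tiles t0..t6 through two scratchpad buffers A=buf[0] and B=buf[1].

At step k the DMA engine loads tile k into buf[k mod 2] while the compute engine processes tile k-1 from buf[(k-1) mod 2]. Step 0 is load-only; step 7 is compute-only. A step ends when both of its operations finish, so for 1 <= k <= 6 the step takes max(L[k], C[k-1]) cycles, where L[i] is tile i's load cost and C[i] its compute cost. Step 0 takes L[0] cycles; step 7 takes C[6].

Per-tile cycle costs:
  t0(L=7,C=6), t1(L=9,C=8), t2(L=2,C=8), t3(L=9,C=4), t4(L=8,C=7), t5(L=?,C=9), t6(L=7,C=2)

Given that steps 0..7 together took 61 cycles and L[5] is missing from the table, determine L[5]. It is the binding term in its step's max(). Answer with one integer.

L[5] = 9

step 0 = dur = L[0]=7 = 7
step 1 = dur = max(L[1]=9, C[0]=6) = 9
step 2 = dur = max(L[2]=2, C[1]=8) = 8
step 3 = dur = max(L[3]=9, C[2]=8) = 9
step 4 = dur = max(L[4]=8, C[3]=4) = 8
step 5 = dur = max(L[5]=?, C[4]=7) = L[5]  (unknown; binding)
step 6 = dur = max(L[6]=7, C[5]=9) = 9
step 7 = dur = C[6]=2 = 2
sum of known step durations = 52
dur[5] = total - known = 61 - 52 = 9
L[5] is the binding max in step 5, so L[5] = dur[5] = 9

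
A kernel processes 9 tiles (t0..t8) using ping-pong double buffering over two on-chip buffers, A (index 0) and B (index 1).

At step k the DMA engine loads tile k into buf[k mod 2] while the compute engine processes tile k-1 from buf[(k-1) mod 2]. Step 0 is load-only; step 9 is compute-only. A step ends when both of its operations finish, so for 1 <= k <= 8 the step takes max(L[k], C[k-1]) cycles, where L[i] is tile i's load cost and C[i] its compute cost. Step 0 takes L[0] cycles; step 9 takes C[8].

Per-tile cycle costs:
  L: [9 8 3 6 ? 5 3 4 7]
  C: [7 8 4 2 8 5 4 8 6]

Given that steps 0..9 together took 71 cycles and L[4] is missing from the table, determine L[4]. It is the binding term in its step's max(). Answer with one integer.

step 0 → dur = L[0]=9 = 9
step 1 → dur = max(L[1]=8, C[0]=7) = 8
step 2 → dur = max(L[2]=3, C[1]=8) = 8
step 3 → dur = max(L[3]=6, C[2]=4) = 6
step 4 → dur = max(L[4]=?, C[3]=2) = L[4]  (unknown; binding)
step 5 → dur = max(L[5]=5, C[4]=8) = 8
step 6 → dur = max(L[6]=3, C[5]=5) = 5
step 7 → dur = max(L[7]=4, C[6]=4) = 4
step 8 → dur = max(L[8]=7, C[7]=8) = 8
step 9 → dur = C[8]=6 = 6
sum of known step durations = 62
dur[4] = total - known = 71 - 62 = 9
L[4] is the binding max in step 4, so L[4] = dur[4] = 9

L[4] = 9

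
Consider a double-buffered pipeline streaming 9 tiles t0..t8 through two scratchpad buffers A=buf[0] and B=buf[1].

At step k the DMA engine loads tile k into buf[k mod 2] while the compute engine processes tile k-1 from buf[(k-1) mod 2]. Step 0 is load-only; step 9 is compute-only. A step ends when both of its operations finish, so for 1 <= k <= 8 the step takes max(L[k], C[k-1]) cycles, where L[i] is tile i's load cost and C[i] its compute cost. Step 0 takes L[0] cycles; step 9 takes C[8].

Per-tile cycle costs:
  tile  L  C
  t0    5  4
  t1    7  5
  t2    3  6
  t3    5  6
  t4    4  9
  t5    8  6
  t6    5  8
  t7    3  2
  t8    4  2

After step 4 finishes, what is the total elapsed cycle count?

k=0 load=t0/5c comp=- wait=5 total=5
k=1 load=t1/7c comp=t0/4c wait=7 total=12
k=2 load=t2/3c comp=t1/5c wait=5 total=17
k=3 load=t3/5c comp=t2/6c wait=6 total=23
k=4 load=t4/4c comp=t3/6c wait=6 total=29
k=5 load=t5/8c comp=t4/9c wait=9 total=38
k=6 load=t6/5c comp=t5/6c wait=6 total=44
k=7 load=t7/3c comp=t6/8c wait=8 total=52
k=8 load=t8/4c comp=t7/2c wait=4 total=56
k=9 load=- comp=t8/2c wait=2 total=58

end_cycle[4] = 29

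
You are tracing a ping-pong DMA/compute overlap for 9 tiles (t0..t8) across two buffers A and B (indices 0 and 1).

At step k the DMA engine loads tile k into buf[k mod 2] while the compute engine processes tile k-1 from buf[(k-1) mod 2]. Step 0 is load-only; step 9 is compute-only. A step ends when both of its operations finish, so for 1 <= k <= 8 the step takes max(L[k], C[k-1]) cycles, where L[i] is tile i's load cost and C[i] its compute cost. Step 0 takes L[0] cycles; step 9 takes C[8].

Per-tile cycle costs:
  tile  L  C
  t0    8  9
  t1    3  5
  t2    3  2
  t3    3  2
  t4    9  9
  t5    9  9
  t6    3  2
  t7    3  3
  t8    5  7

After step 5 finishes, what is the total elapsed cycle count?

step 0: L[0]=8 → dur=8, Σ=8 | A=load:t0 B=idle [load-only]
step 1: L[1]=3 C[0]=9 → dur=9, Σ=17 | A=compute:t0 B=load:t1 [compute-bound]
step 2: L[2]=3 C[1]=5 → dur=5, Σ=22 | A=load:t2 B=compute:t1 [compute-bound]
step 3: L[3]=3 C[2]=2 → dur=3, Σ=25 | A=compute:t2 B=load:t3 [load-bound]
step 4: L[4]=9 C[3]=2 → dur=9, Σ=34 | A=load:t4 B=compute:t3 [load-bound]
step 5: L[5]=9 C[4]=9 → dur=9, Σ=43 | A=compute:t4 B=load:t5 [tied]
step 6: L[6]=3 C[5]=9 → dur=9, Σ=52 | A=load:t6 B=compute:t5 [compute-bound]
step 7: L[7]=3 C[6]=2 → dur=3, Σ=55 | A=compute:t6 B=load:t7 [load-bound]
step 8: L[8]=5 C[7]=3 → dur=5, Σ=60 | A=load:t8 B=compute:t7 [load-bound]
step 9: C[8]=7 → dur=7, Σ=67 | A=compute:t8 B=idle [compute-only]

end_cycle[5] = 43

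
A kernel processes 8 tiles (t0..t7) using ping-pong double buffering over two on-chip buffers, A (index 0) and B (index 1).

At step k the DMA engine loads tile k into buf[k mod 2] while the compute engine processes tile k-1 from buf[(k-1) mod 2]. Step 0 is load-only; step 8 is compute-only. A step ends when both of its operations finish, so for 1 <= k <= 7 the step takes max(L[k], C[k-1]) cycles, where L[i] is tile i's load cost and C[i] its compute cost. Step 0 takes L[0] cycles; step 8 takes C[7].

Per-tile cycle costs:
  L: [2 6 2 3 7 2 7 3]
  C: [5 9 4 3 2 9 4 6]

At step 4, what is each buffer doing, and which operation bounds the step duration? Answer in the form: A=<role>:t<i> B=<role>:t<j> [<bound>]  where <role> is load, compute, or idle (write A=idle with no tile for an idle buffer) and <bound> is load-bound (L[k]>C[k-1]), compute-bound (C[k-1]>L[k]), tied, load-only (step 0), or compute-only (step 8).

step 0: L[0]=2 → dur=2, Σ=2 | A=load:t0 B=idle [load-only]
step 1: L[1]=6 C[0]=5 → dur=6, Σ=8 | A=compute:t0 B=load:t1 [load-bound]
step 2: L[2]=2 C[1]=9 → dur=9, Σ=17 | A=load:t2 B=compute:t1 [compute-bound]
step 3: L[3]=3 C[2]=4 → dur=4, Σ=21 | A=compute:t2 B=load:t3 [compute-bound]
step 4: L[4]=7 C[3]=3 → dur=7, Σ=28 | A=load:t4 B=compute:t3 [load-bound]
step 5: L[5]=2 C[4]=2 → dur=2, Σ=30 | A=compute:t4 B=load:t5 [tied]
step 6: L[6]=7 C[5]=9 → dur=9, Σ=39 | A=load:t6 B=compute:t5 [compute-bound]
step 7: L[7]=3 C[6]=4 → dur=4, Σ=43 | A=compute:t6 B=load:t7 [compute-bound]
step 8: C[7]=6 → dur=6, Σ=49 | A=idle B=compute:t7 [compute-only]

step 4: A=load:t4 B=compute:t3 [load-bound]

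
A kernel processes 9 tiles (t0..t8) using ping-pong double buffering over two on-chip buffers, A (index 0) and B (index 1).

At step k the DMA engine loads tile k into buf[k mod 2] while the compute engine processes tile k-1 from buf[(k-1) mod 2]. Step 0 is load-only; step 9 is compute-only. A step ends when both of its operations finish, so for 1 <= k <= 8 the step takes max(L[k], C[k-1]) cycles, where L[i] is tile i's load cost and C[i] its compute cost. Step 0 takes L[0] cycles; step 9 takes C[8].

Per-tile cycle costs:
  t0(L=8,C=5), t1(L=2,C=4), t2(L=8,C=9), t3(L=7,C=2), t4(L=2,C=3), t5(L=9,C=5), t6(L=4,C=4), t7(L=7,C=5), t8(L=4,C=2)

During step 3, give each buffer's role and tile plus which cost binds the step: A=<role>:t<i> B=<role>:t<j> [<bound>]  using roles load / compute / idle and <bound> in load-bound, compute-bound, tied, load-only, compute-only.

step 3: A=compute:t2 B=load:t3 [compute-bound]

  0. 8=8c; end=8; A:t0 B:-
  1. max(2,5)=5c; end=13; A:t0 B:t1
  2. max(8,4)=8c; end=21; A:t2 B:t1
  3. max(7,9)=9c; end=30; A:t2 B:t3
  4. max(2,2)=2c; end=32; A:t4 B:t3
  5. max(9,3)=9c; end=41; A:t4 B:t5
  6. max(4,5)=5c; end=46; A:t6 B:t5
  7. max(7,4)=7c; end=53; A:t6 B:t7
  8. max(4,5)=5c; end=58; A:t8 B:t7
  9. 2=2c; end=60; A:t8 B:t7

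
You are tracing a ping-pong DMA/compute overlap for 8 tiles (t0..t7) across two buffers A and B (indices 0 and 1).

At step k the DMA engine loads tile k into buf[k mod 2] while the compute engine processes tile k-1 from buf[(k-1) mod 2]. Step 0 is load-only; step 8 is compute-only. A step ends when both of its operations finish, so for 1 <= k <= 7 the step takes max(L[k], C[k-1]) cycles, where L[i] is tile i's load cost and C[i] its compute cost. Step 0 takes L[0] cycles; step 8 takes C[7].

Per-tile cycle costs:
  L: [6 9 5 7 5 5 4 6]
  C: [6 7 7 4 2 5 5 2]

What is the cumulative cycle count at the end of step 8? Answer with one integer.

end_cycle[8] = 52

[0] DMA t0→A (6c) ∥ CU idle ⇒ 6c, clock 6
[1] DMA t1→B (9c) ∥ CU A:t0 (6c) ⇒ 9c, clock 15
[2] DMA t2→A (5c) ∥ CU B:t1 (7c) ⇒ 7c, clock 22
[3] DMA t3→B (7c) ∥ CU A:t2 (7c) ⇒ 7c, clock 29
[4] DMA t4→A (5c) ∥ CU B:t3 (4c) ⇒ 5c, clock 34
[5] DMA t5→B (5c) ∥ CU A:t4 (2c) ⇒ 5c, clock 39
[6] DMA t6→A (4c) ∥ CU B:t5 (5c) ⇒ 5c, clock 44
[7] DMA t7→B (6c) ∥ CU A:t6 (5c) ⇒ 6c, clock 50
[8] DMA idle ∥ CU B:t7 (2c) ⇒ 2c, clock 52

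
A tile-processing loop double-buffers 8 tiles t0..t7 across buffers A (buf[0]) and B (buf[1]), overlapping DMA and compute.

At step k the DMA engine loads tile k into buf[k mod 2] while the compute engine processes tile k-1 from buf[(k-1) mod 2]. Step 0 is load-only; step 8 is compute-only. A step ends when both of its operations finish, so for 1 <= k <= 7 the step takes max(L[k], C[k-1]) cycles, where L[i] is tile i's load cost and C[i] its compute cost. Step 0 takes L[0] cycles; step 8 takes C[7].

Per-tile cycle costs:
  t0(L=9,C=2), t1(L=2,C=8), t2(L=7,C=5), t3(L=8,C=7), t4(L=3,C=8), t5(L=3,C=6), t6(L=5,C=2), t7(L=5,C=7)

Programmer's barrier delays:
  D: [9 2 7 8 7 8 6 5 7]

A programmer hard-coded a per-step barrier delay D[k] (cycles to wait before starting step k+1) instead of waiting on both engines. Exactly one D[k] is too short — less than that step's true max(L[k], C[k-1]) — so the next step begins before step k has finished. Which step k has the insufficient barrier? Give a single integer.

hazard at step 2

[0] required=L[0]=9=9 vs D=9 ok
[1] required=max(L[1]=2,C[0]=2)=2 vs D=2 ok
[2] required=max(L[2]=7,C[1]=8)=8 vs D=7 SHORT
[3] required=max(L[3]=8,C[2]=5)=8 vs D=8 ok
[4] required=max(L[4]=3,C[3]=7)=7 vs D=7 ok
[5] required=max(L[5]=3,C[4]=8)=8 vs D=8 ok
[6] required=max(L[6]=5,C[5]=6)=6 vs D=6 ok
[7] required=max(L[7]=5,C[6]=2)=5 vs D=5 ok
[8] required=C[7]=7=7 vs D=7 ok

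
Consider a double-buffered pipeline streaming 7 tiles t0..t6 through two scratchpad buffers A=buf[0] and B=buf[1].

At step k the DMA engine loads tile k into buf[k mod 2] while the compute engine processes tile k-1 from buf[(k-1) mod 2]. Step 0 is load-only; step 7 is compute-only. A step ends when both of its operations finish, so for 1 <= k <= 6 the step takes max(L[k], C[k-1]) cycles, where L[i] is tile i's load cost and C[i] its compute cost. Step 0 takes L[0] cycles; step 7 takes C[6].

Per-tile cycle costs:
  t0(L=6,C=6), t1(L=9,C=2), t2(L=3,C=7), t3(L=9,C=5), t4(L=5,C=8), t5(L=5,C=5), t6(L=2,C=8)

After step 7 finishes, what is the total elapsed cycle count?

end_cycle[7] = 53

[0] DMA t0→A (6c) ∥ CU idle ⇒ 6c, clock 6
[1] DMA t1→B (9c) ∥ CU A:t0 (6c) ⇒ 9c, clock 15
[2] DMA t2→A (3c) ∥ CU B:t1 (2c) ⇒ 3c, clock 18
[3] DMA t3→B (9c) ∥ CU A:t2 (7c) ⇒ 9c, clock 27
[4] DMA t4→A (5c) ∥ CU B:t3 (5c) ⇒ 5c, clock 32
[5] DMA t5→B (5c) ∥ CU A:t4 (8c) ⇒ 8c, clock 40
[6] DMA t6→A (2c) ∥ CU B:t5 (5c) ⇒ 5c, clock 45
[7] DMA idle ∥ CU A:t6 (8c) ⇒ 8c, clock 53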